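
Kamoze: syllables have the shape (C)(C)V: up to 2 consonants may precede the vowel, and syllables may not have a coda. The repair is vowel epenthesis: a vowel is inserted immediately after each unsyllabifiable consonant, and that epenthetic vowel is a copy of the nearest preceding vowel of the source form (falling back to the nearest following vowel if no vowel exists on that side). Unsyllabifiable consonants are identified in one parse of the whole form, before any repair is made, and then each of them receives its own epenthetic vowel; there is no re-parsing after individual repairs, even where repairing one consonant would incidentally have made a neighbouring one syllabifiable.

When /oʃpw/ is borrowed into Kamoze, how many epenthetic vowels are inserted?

The unsyllabifiable consonants are /ʃ/, /p/, /w/; each receives one epenthetic vowel.

3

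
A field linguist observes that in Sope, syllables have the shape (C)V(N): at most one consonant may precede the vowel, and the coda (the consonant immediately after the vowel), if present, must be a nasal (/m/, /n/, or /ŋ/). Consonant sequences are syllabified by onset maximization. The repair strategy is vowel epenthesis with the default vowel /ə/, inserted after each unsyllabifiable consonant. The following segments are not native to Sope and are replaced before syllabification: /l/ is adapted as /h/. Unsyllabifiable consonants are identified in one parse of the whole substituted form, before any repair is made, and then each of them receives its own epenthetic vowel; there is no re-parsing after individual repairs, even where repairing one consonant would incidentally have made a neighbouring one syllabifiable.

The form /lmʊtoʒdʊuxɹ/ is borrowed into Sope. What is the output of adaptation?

həmʊtoʒədʊuxəɹə

Substitution: /l/ → /h/, giving /hmʊtoʒdʊuxɹ/.
Under (C)V(N), the unsyllabifiable consonants are /h/, /ʒ/, /x/, /ɹ/ (only a nasal (/m/, /n/, or /ŋ/) is licensed in coda position; onsets are limited to one consonant).
Inserting the epenthetic vowel yields /h/ → /hə/, /ʒ/ → /ʒə/, /x/ → /xə/, /ɹ/ → /ɹə/.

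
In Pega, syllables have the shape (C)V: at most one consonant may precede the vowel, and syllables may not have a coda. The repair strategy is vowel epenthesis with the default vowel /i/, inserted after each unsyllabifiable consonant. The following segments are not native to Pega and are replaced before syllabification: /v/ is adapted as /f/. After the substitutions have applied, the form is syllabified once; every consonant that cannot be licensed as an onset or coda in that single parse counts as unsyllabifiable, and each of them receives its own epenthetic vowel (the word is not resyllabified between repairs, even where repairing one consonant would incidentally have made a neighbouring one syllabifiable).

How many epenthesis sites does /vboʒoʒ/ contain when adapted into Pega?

2

After substitution the input is /fboʒoʒ/.
The unsyllabifiable consonants are /f/, /ʒ/; each receives one epenthetic vowel.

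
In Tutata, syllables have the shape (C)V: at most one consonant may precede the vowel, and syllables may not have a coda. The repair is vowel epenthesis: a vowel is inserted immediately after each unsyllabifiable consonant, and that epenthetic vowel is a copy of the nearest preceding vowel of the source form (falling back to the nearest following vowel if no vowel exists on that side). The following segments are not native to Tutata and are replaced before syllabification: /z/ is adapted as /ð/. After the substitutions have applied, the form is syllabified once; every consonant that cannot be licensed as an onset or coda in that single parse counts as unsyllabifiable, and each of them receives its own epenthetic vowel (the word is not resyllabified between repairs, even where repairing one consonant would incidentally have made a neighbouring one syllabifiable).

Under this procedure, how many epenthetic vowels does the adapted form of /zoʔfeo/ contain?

1

After substitution the input is /ðoʔfeo/.
The unsyllabifiable consonants are /ʔ/; each receives one epenthetic vowel.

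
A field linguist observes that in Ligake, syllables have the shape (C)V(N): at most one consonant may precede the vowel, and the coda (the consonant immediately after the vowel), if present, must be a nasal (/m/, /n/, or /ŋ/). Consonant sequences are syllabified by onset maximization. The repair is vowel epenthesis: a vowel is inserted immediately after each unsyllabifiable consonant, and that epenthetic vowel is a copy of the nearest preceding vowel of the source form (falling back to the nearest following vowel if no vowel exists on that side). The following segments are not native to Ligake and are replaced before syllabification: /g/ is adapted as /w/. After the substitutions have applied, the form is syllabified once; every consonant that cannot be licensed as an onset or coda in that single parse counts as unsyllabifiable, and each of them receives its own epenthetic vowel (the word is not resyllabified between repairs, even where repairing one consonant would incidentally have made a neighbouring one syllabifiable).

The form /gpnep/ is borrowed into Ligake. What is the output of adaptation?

Substitution: /g/ → /w/, giving /wpnep/.
Syllabifying with onset maximization leaves /w/, /p/, /p/ stranded (only a nasal (/m/, /n/, or /ŋ/) is licensed in coda position; onsets are limited to one consonant).
Epenthesis after each stranded consonant: /w/ → /we/, /p/ → /pe/, /p/ → /pe/.

wepenepe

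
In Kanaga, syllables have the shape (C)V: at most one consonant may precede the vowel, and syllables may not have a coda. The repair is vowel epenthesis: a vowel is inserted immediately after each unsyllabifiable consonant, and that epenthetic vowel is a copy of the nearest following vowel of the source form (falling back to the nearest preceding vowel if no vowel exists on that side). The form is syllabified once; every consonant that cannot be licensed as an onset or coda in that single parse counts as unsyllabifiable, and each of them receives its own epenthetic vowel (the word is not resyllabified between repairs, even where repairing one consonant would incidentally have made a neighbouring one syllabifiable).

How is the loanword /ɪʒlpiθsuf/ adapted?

Under (C)V, the unsyllabifiable consonants are /ʒ/, /l/, /θ/, /f/ (no codas are permitted; onsets are limited to one consonant).
Inserting the epenthetic vowel yields /ʒ/ → /ʒi/, /l/ → /li/, /θ/ → /θu/, /f/ → /fu/.

ɪʒilipiθusufu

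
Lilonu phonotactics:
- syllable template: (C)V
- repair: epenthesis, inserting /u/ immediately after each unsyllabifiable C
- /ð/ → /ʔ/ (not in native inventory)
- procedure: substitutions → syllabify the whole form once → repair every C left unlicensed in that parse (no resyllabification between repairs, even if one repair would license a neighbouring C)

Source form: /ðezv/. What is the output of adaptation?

Substitution: /ð/ → /ʔ/, giving /ʔezv/.
The consonants /z/, /v/ cannot be parsed into a legal (C)V syllable (no codas are permitted; onsets are limited to one consonant).
Inserting the epenthetic vowel yields /z/ → /zu/, /v/ → /vu/.

ʔezuvu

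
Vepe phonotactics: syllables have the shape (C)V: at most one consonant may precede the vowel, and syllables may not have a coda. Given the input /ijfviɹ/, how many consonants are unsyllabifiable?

Under (C)V, the unsyllabifiable consonants are /j/, /f/, /ɹ/ (no codas are permitted; onsets are limited to one consonant).

3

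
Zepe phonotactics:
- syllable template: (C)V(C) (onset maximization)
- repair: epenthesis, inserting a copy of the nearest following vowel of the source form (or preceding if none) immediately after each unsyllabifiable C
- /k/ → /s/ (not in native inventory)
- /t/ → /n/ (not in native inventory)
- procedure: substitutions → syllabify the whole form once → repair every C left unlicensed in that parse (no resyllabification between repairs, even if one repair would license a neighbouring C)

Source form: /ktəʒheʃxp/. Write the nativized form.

sənəʒheʃxepe

Substitution: /k/ → /s/, /t/ → /n/, giving /snəʒheʃxp/.
The consonants /s/, /x/, /p/ cannot be parsed into a legal (C)V(C) syllable (at most one coda consonant is licensed; onsets are limited to one consonant).
Each unlicensed consonant becomes the onset of a new syllable: /s/ → /sə/, /x/ → /xe/, /p/ → /pe/.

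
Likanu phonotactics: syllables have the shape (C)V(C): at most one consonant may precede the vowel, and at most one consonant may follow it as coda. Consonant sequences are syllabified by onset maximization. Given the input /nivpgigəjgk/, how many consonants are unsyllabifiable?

3

The consonants /p/, /g/, /k/ cannot be parsed into a legal (C)V(C) syllable (at most one coda consonant is licensed; onsets are limited to one consonant).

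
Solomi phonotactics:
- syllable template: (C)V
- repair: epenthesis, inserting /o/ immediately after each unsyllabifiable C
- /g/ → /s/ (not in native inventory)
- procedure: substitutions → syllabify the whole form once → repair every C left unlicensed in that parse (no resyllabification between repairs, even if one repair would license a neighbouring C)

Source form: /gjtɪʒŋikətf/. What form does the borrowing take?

Substitution: /g/ → /s/, giving /sjtɪʒŋikətf/.
Syllabifying with onset maximization leaves /s/, /j/, /ʒ/, /t/, /f/ stranded (no codas are permitted; onsets are limited to one consonant).
Each unlicensed consonant becomes the onset of a new syllable: /s/ → /so/, /j/ → /jo/, /ʒ/ → /ʒo/, /t/ → /to/, /f/ → /fo/.

sojotɪʒoŋikətofo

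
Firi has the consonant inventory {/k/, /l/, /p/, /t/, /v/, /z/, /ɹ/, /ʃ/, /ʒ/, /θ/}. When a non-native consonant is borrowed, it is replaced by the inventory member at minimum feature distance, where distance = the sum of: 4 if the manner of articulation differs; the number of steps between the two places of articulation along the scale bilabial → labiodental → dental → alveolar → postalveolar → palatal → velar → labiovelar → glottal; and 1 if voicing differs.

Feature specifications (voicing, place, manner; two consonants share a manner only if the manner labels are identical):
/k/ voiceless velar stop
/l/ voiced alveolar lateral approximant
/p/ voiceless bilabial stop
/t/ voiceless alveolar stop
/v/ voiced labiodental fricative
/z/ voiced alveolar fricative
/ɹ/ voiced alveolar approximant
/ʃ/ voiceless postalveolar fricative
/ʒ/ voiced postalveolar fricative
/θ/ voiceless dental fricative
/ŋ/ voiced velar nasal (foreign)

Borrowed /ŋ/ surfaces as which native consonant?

/k/ is closest: manner differs (nasal→stop, +4), place distance 0 (velar→velar), voicing differs (+1); total 5. Next closest is /ʒ/ at distance 6.

k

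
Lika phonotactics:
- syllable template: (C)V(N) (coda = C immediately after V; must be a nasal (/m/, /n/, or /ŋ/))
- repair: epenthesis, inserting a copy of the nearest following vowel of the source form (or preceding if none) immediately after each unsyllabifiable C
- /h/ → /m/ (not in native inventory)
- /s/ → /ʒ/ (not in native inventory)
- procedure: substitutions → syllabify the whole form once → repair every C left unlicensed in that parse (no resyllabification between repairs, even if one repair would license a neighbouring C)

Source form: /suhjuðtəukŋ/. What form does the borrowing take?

Substitution: /s/ → /ʒ/, /h/ → /m/, giving /ʒumjuðtəukŋ/.
The consonants /ð/, /k/, /ŋ/ cannot be parsed into a legal (C)V(N) syllable (only a nasal (/m/, /n/, or /ŋ/) is licensed in coda position; onsets are limited to one consonant).
Epenthesis after each stranded consonant: /ð/ → /ðə/, /k/ → /ku/, /ŋ/ → /ŋu/.

ʒumjuðətəukuŋu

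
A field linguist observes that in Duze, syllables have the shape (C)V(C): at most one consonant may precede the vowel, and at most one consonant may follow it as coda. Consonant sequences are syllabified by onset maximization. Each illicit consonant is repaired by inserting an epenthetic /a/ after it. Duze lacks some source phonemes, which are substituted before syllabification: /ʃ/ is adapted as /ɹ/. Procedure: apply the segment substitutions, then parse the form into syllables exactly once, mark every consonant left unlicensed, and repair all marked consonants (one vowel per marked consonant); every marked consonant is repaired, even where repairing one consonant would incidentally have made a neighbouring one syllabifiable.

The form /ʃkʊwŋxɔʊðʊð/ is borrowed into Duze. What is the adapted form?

Substitution: /ʃ/ → /ɹ/, giving /ɹkʊwŋxɔʊðʊð/.
Syllabifying with onset maximization leaves /ɹ/, /ŋ/ stranded (at most one coda consonant is licensed; onsets are limited to one consonant).
Inserting the epenthetic vowel yields /ɹ/ → /ɹa/, /ŋ/ → /ŋa/.

ɹakʊwŋaxɔʊðʊð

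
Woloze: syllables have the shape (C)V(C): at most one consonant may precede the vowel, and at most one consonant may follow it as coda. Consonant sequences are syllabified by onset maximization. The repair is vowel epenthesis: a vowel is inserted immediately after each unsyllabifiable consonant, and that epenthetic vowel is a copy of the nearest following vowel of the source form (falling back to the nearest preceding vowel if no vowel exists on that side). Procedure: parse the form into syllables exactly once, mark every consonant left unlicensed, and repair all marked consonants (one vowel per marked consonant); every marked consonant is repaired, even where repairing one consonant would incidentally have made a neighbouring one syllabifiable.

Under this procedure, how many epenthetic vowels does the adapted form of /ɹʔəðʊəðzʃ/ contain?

3

The unsyllabifiable consonants are /ɹ/, /z/, /ʃ/; each receives one epenthetic vowel.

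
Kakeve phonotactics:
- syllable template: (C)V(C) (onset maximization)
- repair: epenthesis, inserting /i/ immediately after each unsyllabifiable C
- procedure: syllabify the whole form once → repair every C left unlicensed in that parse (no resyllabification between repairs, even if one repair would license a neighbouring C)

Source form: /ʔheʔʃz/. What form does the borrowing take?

The consonants /ʔ/, /ʃ/, /z/ cannot be parsed into a legal (C)V(C) syllable (at most one coda consonant is licensed; onsets are limited to one consonant).
Each unlicensed consonant becomes the onset of a new syllable: /ʔ/ → /ʔi/, /ʃ/ → /ʃi/, /z/ → /zi/.

ʔiheʔʃizi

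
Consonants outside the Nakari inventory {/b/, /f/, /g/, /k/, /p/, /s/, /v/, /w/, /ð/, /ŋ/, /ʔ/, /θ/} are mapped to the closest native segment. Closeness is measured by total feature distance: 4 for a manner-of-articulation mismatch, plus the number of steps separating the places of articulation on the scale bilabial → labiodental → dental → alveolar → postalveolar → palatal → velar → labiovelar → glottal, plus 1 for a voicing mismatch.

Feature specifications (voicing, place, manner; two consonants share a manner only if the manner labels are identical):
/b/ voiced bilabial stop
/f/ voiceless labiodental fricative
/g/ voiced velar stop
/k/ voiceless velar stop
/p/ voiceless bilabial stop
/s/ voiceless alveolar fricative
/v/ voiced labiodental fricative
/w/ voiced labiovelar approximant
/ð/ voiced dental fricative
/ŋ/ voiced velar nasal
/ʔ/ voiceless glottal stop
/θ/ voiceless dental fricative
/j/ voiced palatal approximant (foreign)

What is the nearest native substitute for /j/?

/w/ is closest: same manner (approximant), place distance 2 (palatal→labiovelar), same voicing; total 2. Next closest is /g/ at distance 5.

w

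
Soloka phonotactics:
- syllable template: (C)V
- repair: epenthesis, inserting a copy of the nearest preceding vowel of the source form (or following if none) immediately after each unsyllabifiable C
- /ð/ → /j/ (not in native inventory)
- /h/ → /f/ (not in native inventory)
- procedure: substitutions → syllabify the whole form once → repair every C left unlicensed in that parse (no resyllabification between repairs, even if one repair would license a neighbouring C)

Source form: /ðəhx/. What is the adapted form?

jəfəxə

Substitution: /ð/ → /j/, /h/ → /f/, giving /jəfx/.
Under (C)V, the unsyllabifiable consonants are /f/, /x/ (no codas are permitted; onsets are limited to one consonant).
Inserting the epenthetic vowel yields /f/ → /fə/, /x/ → /xə/.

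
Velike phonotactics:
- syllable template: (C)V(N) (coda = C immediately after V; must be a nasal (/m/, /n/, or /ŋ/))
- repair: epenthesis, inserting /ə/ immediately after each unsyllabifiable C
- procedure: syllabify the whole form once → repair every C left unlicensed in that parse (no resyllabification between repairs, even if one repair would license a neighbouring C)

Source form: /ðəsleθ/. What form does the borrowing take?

ðəsəleθə

The consonants /s/, /θ/ cannot be parsed into a legal (C)V(N) syllable (only a nasal (/m/, /n/, or /ŋ/) is licensed in coda position; onsets are limited to one consonant).
Inserting the epenthetic vowel yields /s/ → /sə/, /θ/ → /θə/.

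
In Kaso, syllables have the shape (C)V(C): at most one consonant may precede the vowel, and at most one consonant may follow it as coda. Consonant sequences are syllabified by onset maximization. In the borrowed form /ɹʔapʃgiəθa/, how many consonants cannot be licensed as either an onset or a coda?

2

Under (C)V(C), the unsyllabifiable consonants are /ɹ/, /ʃ/ (at most one coda consonant is licensed; onsets are limited to one consonant).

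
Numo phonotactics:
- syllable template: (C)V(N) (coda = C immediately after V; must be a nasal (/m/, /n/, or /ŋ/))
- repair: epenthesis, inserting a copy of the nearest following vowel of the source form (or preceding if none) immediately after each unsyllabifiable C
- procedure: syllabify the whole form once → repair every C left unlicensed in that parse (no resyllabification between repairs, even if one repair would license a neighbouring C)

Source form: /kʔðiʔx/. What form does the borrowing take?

kiʔiðiʔixi

The consonants /k/, /ʔ/, /ʔ/, /x/ cannot be parsed into a legal (C)V(N) syllable (only a nasal (/m/, /n/, or /ŋ/) is licensed in coda position; onsets are limited to one consonant).
Each unlicensed consonant becomes the onset of a new syllable: /k/ → /ki/, /ʔ/ → /ʔi/, /ʔ/ → /ʔi/, /x/ → /xi/.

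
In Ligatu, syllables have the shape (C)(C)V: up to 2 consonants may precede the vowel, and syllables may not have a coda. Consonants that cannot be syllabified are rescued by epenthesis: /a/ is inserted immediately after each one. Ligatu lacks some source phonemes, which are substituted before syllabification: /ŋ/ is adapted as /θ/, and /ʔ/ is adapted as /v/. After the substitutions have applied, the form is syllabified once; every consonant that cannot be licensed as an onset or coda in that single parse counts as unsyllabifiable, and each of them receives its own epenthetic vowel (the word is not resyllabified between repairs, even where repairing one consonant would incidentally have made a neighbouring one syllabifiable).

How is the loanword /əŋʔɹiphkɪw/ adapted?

Substitution: /ŋ/ → /θ/, /ʔ/ → /v/, giving /əθvɹiphkɪw/.
The consonants /θ/, /p/, /w/ cannot be parsed into a legal (C)(C)V syllable (no codas are permitted; onsets may contain at most 2 consonants).
Each unlicensed consonant becomes the onset of a new syllable: /θ/ → /θa/, /p/ → /pa/, /w/ → /wa/.

əθavɹipahkɪwa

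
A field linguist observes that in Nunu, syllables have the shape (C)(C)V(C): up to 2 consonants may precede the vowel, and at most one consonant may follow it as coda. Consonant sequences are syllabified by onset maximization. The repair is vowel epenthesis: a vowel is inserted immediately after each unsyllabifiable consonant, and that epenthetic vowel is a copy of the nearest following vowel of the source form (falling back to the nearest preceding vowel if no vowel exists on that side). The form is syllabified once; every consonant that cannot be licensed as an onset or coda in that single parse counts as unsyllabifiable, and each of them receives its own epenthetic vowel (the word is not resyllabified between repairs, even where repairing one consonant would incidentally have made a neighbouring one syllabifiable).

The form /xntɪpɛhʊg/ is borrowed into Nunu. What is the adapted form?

The consonants /x/ cannot be parsed into a legal (C)(C)V(C) syllable (at most one coda consonant is licensed; onsets may contain at most 2 consonants).
Each unlicensed consonant becomes the onset of a new syllable: /x/ → /xɪ/.

xɪntɪpɛhʊg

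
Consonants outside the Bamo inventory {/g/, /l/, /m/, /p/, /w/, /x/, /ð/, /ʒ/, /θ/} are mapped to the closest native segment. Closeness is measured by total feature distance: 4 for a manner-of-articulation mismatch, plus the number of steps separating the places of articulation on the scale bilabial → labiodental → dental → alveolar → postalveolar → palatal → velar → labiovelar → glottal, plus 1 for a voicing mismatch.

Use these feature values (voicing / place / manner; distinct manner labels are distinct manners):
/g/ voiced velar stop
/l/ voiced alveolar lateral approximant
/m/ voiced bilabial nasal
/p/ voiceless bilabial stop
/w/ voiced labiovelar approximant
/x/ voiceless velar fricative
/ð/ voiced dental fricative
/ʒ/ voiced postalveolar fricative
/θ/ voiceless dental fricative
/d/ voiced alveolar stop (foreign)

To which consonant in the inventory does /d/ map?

g

/g/ is closest: same manner (stop), place distance 3 (alveolar→velar), same voicing; total 3. Next closest is /l/ at distance 4.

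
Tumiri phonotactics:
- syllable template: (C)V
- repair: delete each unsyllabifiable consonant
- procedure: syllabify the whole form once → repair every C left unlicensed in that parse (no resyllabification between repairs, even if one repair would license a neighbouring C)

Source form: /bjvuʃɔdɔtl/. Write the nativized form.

vuʃɔdɔ

Syllabifying with onset maximization leaves /b/, /j/, /t/, /l/ stranded (no codas are permitted; onsets are limited to one consonant).
Deletion applies to /b/, /j/, /t/, /l/.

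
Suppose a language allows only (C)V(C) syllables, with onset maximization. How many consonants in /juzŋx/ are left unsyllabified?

2

Under (C)V(C), the unsyllabifiable consonants are /ŋ/, /x/ (at most one coda consonant is licensed; onsets are limited to one consonant).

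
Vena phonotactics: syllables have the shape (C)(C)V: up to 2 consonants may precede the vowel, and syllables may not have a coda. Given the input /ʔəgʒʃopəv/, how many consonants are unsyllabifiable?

Under (C)(C)V, the unsyllabifiable consonants are /g/, /v/ (no codas are permitted; onsets may contain at most 2 consonants).

2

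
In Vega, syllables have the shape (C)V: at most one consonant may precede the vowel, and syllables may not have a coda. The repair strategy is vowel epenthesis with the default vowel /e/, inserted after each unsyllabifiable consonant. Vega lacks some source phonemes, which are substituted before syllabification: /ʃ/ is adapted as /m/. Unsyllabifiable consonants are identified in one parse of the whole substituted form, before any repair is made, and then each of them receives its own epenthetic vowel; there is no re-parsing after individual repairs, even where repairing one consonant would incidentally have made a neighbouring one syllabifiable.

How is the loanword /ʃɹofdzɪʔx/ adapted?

Substitution: /ʃ/ → /m/, giving /mɹofdzɪʔx/.
Under (C)V, the unsyllabifiable consonants are /m/, /f/, /d/, /ʔ/, /x/ (no codas are permitted; onsets are limited to one consonant).
Inserting the epenthetic vowel yields /m/ → /me/, /f/ → /fe/, /d/ → /de/, /ʔ/ → /ʔe/, /x/ → /xe/.

meɹofedezɪʔexe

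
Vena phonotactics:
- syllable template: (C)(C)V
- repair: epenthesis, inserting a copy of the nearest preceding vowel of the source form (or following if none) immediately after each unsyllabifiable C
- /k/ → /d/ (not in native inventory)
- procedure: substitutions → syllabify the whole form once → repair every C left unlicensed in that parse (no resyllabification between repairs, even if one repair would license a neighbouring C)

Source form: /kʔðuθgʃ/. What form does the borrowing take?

duʔðuθuguʃu

Substitution: /k/ → /d/, giving /dʔðuθgʃ/.
Syllabifying with onset maximization leaves /d/, /θ/, /g/, /ʃ/ stranded (no codas are permitted; onsets may contain at most 2 consonants).
Inserting the epenthetic vowel yields /d/ → /du/, /θ/ → /θu/, /g/ → /gu/, /ʃ/ → /ʃu/.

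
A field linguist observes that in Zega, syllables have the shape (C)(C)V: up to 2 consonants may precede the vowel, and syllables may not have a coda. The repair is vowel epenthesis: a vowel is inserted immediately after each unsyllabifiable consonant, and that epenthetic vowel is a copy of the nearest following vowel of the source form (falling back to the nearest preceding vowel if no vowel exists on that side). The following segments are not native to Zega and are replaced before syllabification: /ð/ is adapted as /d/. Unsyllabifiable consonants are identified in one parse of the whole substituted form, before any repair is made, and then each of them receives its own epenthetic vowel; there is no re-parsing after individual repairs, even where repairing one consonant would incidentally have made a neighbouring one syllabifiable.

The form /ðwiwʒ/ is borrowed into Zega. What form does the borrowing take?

Substitution: /ð/ → /d/, giving /dwiwʒ/.
Syllabifying with onset maximization leaves /w/, /ʒ/ stranded (no codas are permitted; onsets may contain at most 2 consonants).
Inserting the epenthetic vowel yields /w/ → /wi/, /ʒ/ → /ʒi/.

dwiwiʒi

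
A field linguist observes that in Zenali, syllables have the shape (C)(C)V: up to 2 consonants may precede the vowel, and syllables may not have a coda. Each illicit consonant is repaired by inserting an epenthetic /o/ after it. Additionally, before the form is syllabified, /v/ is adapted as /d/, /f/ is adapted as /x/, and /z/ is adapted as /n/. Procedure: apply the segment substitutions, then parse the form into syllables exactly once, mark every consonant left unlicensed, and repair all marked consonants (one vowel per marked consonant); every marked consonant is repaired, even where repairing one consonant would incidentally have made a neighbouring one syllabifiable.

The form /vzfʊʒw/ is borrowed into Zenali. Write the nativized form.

Substitution: /v/ → /d/, /z/ → /n/, /f/ → /x/, giving /dnxʊʒw/.
The consonants /d/, /ʒ/, /w/ cannot be parsed into a legal (C)(C)V syllable (no codas are permitted; onsets may contain at most 2 consonants).
Epenthesis after each stranded consonant: /d/ → /do/, /ʒ/ → /ʒo/, /w/ → /wo/.

donxʊʒowo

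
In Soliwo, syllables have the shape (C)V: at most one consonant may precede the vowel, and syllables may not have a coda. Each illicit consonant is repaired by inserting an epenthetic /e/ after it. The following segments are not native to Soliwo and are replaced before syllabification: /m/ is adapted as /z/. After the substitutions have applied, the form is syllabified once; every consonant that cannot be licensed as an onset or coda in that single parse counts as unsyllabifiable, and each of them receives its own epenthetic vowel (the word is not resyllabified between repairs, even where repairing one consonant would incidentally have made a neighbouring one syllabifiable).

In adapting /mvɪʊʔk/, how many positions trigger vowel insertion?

3

After substitution the input is /zvɪʊʔk/.
The unsyllabifiable consonants are /z/, /ʔ/, /k/; each receives one epenthetic vowel.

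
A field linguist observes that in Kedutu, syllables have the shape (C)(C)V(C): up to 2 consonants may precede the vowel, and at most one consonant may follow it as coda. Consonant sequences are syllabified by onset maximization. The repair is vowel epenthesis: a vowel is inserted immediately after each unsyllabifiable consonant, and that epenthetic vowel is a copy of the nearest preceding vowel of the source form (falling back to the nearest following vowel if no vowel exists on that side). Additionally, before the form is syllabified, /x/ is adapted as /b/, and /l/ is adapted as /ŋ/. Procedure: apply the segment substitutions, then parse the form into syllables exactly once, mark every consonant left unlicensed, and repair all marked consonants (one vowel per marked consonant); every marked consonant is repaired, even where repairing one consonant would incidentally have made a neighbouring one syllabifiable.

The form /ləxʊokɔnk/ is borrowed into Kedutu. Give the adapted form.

Substitution: /l/ → /ŋ/, /x/ → /b/, giving /ŋəbʊokɔnk/.
Syllabifying with onset maximization leaves /k/ stranded (at most one coda consonant is licensed; onsets may contain at most 2 consonants).
Each unlicensed consonant becomes the onset of a new syllable: /k/ → /kɔ/.

ŋəbʊokɔnkɔ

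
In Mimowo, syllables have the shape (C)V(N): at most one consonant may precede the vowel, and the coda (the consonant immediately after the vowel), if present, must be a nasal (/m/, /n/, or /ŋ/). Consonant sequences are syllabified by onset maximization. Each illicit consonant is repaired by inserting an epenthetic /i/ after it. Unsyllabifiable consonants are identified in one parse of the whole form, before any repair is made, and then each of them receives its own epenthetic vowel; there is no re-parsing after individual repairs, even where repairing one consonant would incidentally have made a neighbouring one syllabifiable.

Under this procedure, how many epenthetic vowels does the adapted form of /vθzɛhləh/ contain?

The unsyllabifiable consonants are /v/, /θ/, /h/, /h/; each receives one epenthetic vowel.

4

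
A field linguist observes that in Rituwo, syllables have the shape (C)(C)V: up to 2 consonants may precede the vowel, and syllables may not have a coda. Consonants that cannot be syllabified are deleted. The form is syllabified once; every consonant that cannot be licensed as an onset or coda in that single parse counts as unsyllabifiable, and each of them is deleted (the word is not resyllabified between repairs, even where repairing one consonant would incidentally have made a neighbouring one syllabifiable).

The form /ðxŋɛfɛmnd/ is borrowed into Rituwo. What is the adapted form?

The consonants /ð/, /m/, /n/, /d/ cannot be parsed into a legal (C)(C)V syllable (no codas are permitted; onsets may contain at most 2 consonants).
Deleting the stranded consonants removes /ð/, /m/, /n/, /d/.

xŋɛfɛ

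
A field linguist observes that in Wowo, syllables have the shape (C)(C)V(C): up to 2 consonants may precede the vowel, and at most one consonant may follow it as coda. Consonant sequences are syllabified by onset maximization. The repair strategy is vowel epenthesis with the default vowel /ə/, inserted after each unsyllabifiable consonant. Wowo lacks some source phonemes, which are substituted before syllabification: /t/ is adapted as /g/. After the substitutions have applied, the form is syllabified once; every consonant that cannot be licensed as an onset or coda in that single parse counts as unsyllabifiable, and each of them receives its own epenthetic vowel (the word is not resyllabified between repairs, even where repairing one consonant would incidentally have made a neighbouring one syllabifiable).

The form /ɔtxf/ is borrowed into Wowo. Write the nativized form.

Substitution: /t/ → /g/, giving /ɔgxf/.
Under (C)(C)V(C), the unsyllabifiable consonants are /x/, /f/ (at most one coda consonant is licensed; onsets may contain at most 2 consonants).
Epenthesis after each stranded consonant: /x/ → /xə/, /f/ → /fə/.

ɔgxəfə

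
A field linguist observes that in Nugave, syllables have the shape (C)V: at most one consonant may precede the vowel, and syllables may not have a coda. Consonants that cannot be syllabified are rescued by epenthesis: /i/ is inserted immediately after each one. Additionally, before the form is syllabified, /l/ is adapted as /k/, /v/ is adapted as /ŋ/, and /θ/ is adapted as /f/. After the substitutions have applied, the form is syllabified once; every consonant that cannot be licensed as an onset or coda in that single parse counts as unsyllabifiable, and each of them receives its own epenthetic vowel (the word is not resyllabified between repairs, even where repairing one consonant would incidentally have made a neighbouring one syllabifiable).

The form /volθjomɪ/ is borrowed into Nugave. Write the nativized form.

Substitution: /v/ → /ŋ/, /l/ → /k/, /θ/ → /f/, giving /ŋokfjomɪ/.
The consonants /k/, /f/ cannot be parsed into a legal (C)V syllable (no codas are permitted; onsets are limited to one consonant).
Inserting the epenthetic vowel yields /k/ → /ki/, /f/ → /fi/.

ŋokifijomɪ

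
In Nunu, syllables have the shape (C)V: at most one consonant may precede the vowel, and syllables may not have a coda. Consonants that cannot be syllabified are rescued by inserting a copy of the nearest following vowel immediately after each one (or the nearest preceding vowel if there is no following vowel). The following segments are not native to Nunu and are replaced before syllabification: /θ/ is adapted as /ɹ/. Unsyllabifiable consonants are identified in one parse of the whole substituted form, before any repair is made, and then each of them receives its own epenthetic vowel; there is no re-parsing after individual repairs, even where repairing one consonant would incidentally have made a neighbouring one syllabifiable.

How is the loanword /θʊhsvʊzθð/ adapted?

Substitution: /θ/ → /ɹ/, giving /ɹʊhsvʊzɹð/.
Under (C)V, the unsyllabifiable consonants are /h/, /s/, /z/, /ɹ/, /ð/ (no codas are permitted; onsets are limited to one consonant).
Each unlicensed consonant becomes the onset of a new syllable: /h/ → /hʊ/, /s/ → /sʊ/, /z/ → /zʊ/, /ɹ/ → /ɹʊ/, /ð/ → /ðʊ/.

ɹʊhʊsʊvʊzʊɹʊðʊ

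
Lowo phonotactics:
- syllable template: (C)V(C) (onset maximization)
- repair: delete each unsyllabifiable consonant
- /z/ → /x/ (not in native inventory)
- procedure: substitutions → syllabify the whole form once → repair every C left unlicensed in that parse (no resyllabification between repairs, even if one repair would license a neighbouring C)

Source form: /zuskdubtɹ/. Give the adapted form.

xusdub

Substitution: /z/ → /x/, giving /xuskdubtɹ/.
The consonants /k/, /t/, /ɹ/ cannot be parsed into a legal (C)V(C) syllable (at most one coda consonant is licensed; onsets are limited to one consonant).
Deleting the stranded consonants removes /k/, /t/, /ɹ/.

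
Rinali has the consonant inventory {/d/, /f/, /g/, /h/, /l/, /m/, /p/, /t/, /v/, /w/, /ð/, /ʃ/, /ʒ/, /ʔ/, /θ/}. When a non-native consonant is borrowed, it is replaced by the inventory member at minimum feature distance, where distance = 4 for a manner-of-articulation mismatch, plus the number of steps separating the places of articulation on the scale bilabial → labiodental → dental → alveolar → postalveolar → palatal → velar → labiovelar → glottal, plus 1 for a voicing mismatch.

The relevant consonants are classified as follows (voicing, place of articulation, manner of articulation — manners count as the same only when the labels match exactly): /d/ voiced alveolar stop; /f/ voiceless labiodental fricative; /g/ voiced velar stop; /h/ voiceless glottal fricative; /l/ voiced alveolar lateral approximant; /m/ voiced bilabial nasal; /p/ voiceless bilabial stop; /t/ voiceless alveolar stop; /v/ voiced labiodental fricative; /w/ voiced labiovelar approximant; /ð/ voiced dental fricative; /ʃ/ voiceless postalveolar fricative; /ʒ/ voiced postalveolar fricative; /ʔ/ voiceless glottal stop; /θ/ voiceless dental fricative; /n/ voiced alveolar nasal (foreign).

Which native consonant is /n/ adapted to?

m

/m/ is closest: same manner (nasal), place distance 3 (alveolar→bilabial), same voicing; total 3. Next closest is /d/ at distance 4.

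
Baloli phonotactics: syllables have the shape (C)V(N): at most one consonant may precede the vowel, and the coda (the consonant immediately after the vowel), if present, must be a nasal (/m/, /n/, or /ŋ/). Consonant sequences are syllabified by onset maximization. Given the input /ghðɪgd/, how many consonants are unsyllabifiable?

4

The consonants /g/, /h/, /g/, /d/ cannot be parsed into a legal (C)V(N) syllable (only a nasal (/m/, /n/, or /ŋ/) is licensed in coda position; onsets are limited to one consonant).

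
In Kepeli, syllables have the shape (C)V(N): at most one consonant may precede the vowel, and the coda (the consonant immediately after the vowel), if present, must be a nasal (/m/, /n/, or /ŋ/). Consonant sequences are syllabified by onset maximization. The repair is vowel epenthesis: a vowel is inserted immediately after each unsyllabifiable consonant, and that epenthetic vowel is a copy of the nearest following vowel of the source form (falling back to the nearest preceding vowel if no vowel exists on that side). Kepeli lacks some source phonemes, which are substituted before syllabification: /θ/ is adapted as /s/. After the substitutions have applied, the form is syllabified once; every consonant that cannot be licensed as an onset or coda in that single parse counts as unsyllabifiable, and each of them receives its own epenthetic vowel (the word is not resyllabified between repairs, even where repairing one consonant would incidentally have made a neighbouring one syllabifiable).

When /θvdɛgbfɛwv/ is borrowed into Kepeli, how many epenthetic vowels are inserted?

After substitution the input is /svdɛgbfɛwv/.
The unsyllabifiable consonants are /s/, /v/, /g/, /b/, /w/, /v/; each receives one epenthetic vowel.

6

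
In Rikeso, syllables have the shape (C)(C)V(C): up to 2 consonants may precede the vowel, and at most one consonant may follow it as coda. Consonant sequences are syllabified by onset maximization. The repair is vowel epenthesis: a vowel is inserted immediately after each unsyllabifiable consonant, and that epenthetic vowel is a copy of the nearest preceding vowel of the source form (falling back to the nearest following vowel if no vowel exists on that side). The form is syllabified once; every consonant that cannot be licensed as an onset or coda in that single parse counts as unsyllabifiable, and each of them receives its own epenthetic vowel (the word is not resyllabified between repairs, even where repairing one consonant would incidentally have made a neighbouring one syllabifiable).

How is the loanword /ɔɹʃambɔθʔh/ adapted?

ɔɹʃambɔθʔɔhɔ

Under (C)(C)V(C), the unsyllabifiable consonants are /ʔ/, /h/ (at most one coda consonant is licensed; onsets may contain at most 2 consonants).
Each unlicensed consonant becomes the onset of a new syllable: /ʔ/ → /ʔɔ/, /h/ → /hɔ/.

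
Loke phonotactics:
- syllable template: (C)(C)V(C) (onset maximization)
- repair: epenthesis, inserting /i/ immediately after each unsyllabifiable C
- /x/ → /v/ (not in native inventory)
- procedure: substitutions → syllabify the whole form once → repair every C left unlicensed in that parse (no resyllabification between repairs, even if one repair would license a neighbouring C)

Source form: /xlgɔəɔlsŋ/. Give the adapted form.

vilgɔəɔlsiŋi

Substitution: /x/ → /v/, giving /vlgɔəɔlsŋ/.
The consonants /v/, /s/, /ŋ/ cannot be parsed into a legal (C)(C)V(C) syllable (at most one coda consonant is licensed; onsets may contain at most 2 consonants).
Inserting the epenthetic vowel yields /v/ → /vi/, /s/ → /si/, /ŋ/ → /ŋi/.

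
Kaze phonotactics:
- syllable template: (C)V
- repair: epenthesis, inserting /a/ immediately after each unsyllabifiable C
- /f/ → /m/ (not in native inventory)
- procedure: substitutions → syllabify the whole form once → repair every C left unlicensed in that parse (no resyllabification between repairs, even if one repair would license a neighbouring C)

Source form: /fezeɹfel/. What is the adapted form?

mezeɹamela

Substitution: /f/ → /m/, giving /mezeɹmel/.
The consonants /ɹ/, /l/ cannot be parsed into a legal (C)V syllable (no codas are permitted; onsets are limited to one consonant).
Each unlicensed consonant becomes the onset of a new syllable: /ɹ/ → /ɹa/, /l/ → /la/.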